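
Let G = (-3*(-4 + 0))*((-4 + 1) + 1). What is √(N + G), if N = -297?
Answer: I*√321 ≈ 17.916*I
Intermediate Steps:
G = -24 (G = (-3*(-4))*(-3 + 1) = 12*(-2) = -24)
√(N + G) = √(-297 - 24) = √(-321) = I*√321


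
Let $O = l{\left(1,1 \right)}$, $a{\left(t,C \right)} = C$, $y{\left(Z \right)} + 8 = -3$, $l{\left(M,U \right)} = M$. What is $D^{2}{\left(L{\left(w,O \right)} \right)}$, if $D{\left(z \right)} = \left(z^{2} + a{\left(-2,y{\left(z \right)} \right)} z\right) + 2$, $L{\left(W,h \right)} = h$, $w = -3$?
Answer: $64$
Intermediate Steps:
$y{\left(Z \right)} = -11$ ($y{\left(Z \right)} = -8 - 3 = -11$)
$O = 1$
$D{\left(z \right)} = 2 + z^{2} - 11 z$ ($D{\left(z \right)} = \left(z^{2} - 11 z\right) + 2 = 2 + z^{2} - 11 z$)
$D^{2}{\left(L{\left(w,O \right)} \right)} = \left(2 + 1^{2} - 11\right)^{2} = \left(2 + 1 - 11\right)^{2} = \left(-8\right)^{2} = 64$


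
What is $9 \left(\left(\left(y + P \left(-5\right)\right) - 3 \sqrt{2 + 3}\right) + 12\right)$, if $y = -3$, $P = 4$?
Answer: $-99 - 27 \sqrt{5} \approx -159.37$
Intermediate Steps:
$9 \left(\left(\left(y + P \left(-5\right)\right) - 3 \sqrt{2 + 3}\right) + 12\right) = 9 \left(\left(\left(-3 + 4 \left(-5\right)\right) - 3 \sqrt{2 + 3}\right) + 12\right) = 9 \left(\left(\left(-3 - 20\right) - 3 \sqrt{5}\right) + 12\right) = 9 \left(\left(-23 - 3 \sqrt{5}\right) + 12\right) = 9 \left(-11 - 3 \sqrt{5}\right) = -99 - 27 \sqrt{5}$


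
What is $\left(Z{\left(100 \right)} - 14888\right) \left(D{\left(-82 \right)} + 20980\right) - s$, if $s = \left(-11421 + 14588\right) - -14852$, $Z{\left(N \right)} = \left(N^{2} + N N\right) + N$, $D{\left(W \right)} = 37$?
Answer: $109522585$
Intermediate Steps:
$Z{\left(N \right)} = N + 2 N^{2}$ ($Z{\left(N \right)} = \left(N^{2} + N^{2}\right) + N = 2 N^{2} + N = N + 2 N^{2}$)
$s = 18019$ ($s = 3167 + 14852 = 18019$)
$\left(Z{\left(100 \right)} - 14888\right) \left(D{\left(-82 \right)} + 20980\right) - s = \left(100 \left(1 + 2 \cdot 100\right) - 14888\right) \left(37 + 20980\right) - 18019 = \left(100 \left(1 + 200\right) - 14888\right) 21017 - 18019 = \left(100 \cdot 201 - 14888\right) 21017 - 18019 = \left(20100 - 14888\right) 21017 - 18019 = 5212 \cdot 21017 - 18019 = 109540604 - 18019 = 109522585$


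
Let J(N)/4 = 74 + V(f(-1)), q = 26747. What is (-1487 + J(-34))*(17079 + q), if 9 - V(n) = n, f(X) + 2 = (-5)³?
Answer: -28355422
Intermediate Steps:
f(X) = -127 (f(X) = -2 + (-5)³ = -2 - 125 = -127)
V(n) = 9 - n
J(N) = 840 (J(N) = 4*(74 + (9 - 1*(-127))) = 4*(74 + (9 + 127)) = 4*(74 + 136) = 4*210 = 840)
(-1487 + J(-34))*(17079 + q) = (-1487 + 840)*(17079 + 26747) = -647*43826 = -28355422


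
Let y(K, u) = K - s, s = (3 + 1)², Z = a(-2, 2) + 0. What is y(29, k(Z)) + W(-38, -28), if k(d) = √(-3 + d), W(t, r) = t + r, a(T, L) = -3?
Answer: -53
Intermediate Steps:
W(t, r) = r + t
Z = -3 (Z = -3 + 0 = -3)
s = 16 (s = 4² = 16)
y(K, u) = -16 + K (y(K, u) = K - 1*16 = K - 16 = -16 + K)
y(29, k(Z)) + W(-38, -28) = (-16 + 29) + (-28 - 38) = 13 - 66 = -53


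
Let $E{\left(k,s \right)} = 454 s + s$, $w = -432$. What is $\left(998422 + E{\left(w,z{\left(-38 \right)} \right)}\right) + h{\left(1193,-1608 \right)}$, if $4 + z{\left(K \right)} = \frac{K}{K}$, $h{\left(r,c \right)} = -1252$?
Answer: $995805$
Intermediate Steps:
$z{\left(K \right)} = -3$ ($z{\left(K \right)} = -4 + \frac{K}{K} = -4 + 1 = -3$)
$E{\left(k,s \right)} = 455 s$
$\left(998422 + E{\left(w,z{\left(-38 \right)} \right)}\right) + h{\left(1193,-1608 \right)} = \left(998422 + 455 \left(-3\right)\right) - 1252 = \left(998422 - 1365\right) - 1252 = 997057 - 1252 = 995805$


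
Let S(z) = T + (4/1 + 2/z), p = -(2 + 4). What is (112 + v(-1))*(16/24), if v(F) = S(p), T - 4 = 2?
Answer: 730/9 ≈ 81.111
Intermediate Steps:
T = 6 (T = 4 + 2 = 6)
p = -6 (p = -1*6 = -6)
S(z) = 10 + 2/z (S(z) = 6 + (4/1 + 2/z) = 6 + (4*1 + 2/z) = 6 + (4 + 2/z) = 10 + 2/z)
v(F) = 29/3 (v(F) = 10 + 2/(-6) = 10 + 2*(-⅙) = 10 - ⅓ = 29/3)
(112 + v(-1))*(16/24) = (112 + 29/3)*(16/24) = 365*(16*(1/24))/3 = (365/3)*(⅔) = 730/9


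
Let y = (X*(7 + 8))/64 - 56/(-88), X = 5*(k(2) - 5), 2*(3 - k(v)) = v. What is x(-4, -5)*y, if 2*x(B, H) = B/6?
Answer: 2027/2112 ≈ 0.95975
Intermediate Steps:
k(v) = 3 - v/2
x(B, H) = B/12 (x(B, H) = (B/6)/2 = B/12)
X = -15 (X = 5*((3 - 1/2*2) - 5) = 5*((3 - 1) - 5) = 5*(2 - 5) = 5*(-3) = -15)
y = -2027/704 (y = -15*(7 + 8)/64 - 56/(-88) = -15*15*(1/64) - 56*(-1/88) = -225*1/64 + 7/11 = -225/64 + 7/11 = -2027/704 ≈ -2.8793)
x(-4, -5)*y = ((1/12)*(-4))*(-2027/704) = -1/3*(-2027/704) = 2027/2112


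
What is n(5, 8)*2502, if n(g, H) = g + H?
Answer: 32526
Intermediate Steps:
n(g, H) = H + g
n(5, 8)*2502 = (8 + 5)*2502 = 13*2502 = 32526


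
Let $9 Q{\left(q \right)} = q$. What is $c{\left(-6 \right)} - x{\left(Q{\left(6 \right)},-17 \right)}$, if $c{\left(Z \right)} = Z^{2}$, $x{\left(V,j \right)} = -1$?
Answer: $37$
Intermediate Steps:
$Q{\left(q \right)} = \frac{q}{9}$
$c{\left(-6 \right)} - x{\left(Q{\left(6 \right)},-17 \right)} = \left(-6\right)^{2} - -1 = 36 + 1 = 37$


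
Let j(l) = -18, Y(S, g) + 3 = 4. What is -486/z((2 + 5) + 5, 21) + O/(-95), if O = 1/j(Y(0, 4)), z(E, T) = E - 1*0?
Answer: -34627/855 ≈ -40.499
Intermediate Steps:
Y(S, g) = 1 (Y(S, g) = -3 + 4 = 1)
z(E, T) = E (z(E, T) = E + 0 = E)
O = -1/18 (O = 1/(-18) = -1/18 ≈ -0.055556)
-486/z((2 + 5) + 5, 21) + O/(-95) = -486/((2 + 5) + 5) - 1/18/(-95) = -486/(7 + 5) - 1/18*(-1/95) = -486/12 + 1/1710 = -486*1/12 + 1/1710 = -81/2 + 1/1710 = -34627/855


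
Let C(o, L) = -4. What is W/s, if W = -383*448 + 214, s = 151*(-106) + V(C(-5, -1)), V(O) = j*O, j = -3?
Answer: 85685/7997 ≈ 10.715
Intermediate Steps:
V(O) = -3*O
s = -15994 (s = 151*(-106) - 3*(-4) = -16006 + 12 = -15994)
W = -171370 (W = -171584 + 214 = -171370)
W/s = -171370/(-15994) = -171370*(-1/15994) = 85685/7997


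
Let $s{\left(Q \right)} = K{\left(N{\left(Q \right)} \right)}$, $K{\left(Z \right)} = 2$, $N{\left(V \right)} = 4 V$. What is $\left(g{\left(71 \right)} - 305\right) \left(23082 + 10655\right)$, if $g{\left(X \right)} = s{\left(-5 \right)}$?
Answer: $-10222311$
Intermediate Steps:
$s{\left(Q \right)} = 2$
$g{\left(X \right)} = 2$
$\left(g{\left(71 \right)} - 305\right) \left(23082 + 10655\right) = \left(2 - 305\right) \left(23082 + 10655\right) = \left(-303\right) 33737 = -10222311$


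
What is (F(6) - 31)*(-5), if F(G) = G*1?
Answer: 125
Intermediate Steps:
F(G) = G
(F(6) - 31)*(-5) = (6 - 31)*(-5) = -25*(-5) = 125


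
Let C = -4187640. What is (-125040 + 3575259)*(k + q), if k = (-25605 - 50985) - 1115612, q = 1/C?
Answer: -5741754154206329513/1395880 ≈ -4.1134e+12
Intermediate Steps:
q = -1/4187640 (q = 1/(-4187640) = -1/4187640 ≈ -2.3880e-7)
k = -1192202 (k = -76590 - 1115612 = -1192202)
(-125040 + 3575259)*(k + q) = (-125040 + 3575259)*(-1192202 - 1/4187640) = 3450219*(-4992512783281/4187640) = -5741754154206329513/1395880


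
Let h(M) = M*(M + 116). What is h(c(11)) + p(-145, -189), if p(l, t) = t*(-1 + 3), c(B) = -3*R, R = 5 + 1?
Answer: -2142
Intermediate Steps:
R = 6
c(B) = -18 (c(B) = -3*6 = -18)
h(M) = M*(116 + M)
p(l, t) = 2*t (p(l, t) = t*2 = 2*t)
h(c(11)) + p(-145, -189) = -18*(116 - 18) + 2*(-189) = -18*98 - 378 = -1764 - 378 = -2142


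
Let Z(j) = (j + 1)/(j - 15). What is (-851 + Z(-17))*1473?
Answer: -2505573/2 ≈ -1.2528e+6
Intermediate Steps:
Z(j) = (1 + j)/(-15 + j)
(-851 + Z(-17))*1473 = (-851 + (1 - 17)/(-15 - 17))*1473 = (-851 - 16/(-32))*1473 = (-851 - 1/32*(-16))*1473 = (-851 + ½)*1473 = -1701/2*1473 = -2505573/2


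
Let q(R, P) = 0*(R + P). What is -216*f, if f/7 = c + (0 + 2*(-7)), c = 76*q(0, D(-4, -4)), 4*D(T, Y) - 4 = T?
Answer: 21168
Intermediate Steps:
D(T, Y) = 1 + T/4
q(R, P) = 0 (q(R, P) = 0*(P + R) = 0)
c = 0 (c = 76*0 = 0)
f = -98 (f = 7*(0 + (0 + 2*(-7))) = 7*(0 + (0 - 14)) = 7*(0 - 14) = 7*(-14) = -98)
-216*f = -216*(-98) = 21168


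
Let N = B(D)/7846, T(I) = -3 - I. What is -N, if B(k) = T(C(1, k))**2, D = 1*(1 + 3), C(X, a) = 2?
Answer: -25/7846 ≈ -0.0031863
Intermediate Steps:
D = 4 (D = 1*4 = 4)
B(k) = 25 (B(k) = (-3 - 1*2)**2 = (-3 - 2)**2 = (-5)**2 = 25)
N = 25/7846 ≈ 0.0031863
-N = -1*25/7846 = -25/7846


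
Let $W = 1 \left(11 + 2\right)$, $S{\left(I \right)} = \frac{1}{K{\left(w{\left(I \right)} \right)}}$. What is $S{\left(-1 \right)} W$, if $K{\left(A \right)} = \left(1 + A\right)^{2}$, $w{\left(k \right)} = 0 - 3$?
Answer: $\frac{13}{4} \approx 3.25$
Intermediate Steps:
$w{\left(k \right)} = -3$ ($w{\left(k \right)} = 0 - 3 = -3$)
$S{\left(I \right)} = \frac{1}{4}$ ($S{\left(I \right)} = \frac{1}{\left(1 - 3\right)^{2}} = \frac{1}{\left(-2\right)^{2}} = \frac{1}{4}$)
$W = 13$ ($W = 1 \cdot 13 = 13$)
$S{\left(-1 \right)} W = \frac{1}{4} \cdot 13 = \frac{13}{4}$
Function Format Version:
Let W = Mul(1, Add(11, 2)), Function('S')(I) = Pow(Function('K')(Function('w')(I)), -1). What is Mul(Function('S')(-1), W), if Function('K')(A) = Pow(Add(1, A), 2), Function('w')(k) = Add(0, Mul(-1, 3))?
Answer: Rational(13, 4) ≈ 3.2500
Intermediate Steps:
Function('w')(k) = -3 (Function('w')(k) = Add(0, -3) = -3)
Function('S')(I) = Rational(1, 4) (Function('S')(I) = Pow(Pow(Add(1, -3), 2), -1) = Pow(Pow(-2, 2), -1) = Pow(4, -1) = Rational(1, 4))
W = 13 (W = Mul(1, 13) = 13)
Mul(Function('S')(-1), W) = Mul(Rational(1, 4), 13) = Rational(13, 4)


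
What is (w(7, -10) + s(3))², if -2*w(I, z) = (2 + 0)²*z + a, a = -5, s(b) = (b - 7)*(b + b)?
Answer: 9/4 ≈ 2.2500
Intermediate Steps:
s(b) = 2*b*(-7 + b) (s(b) = (-7 + b)*(2*b) = 2*b*(-7 + b))
w(I, z) = 5/2 - 2*z (w(I, z) = -((2 + 0)²*z - 5)/2 = -(2²*z - 5)/2 = -(4*z - 5)/2 = -(-5 + 4*z)/2 = 5/2 - 2*z)
(w(7, -10) + s(3))² = ((5/2 - 2*(-10)) + 2*3*(-7 + 3))² = ((5/2 + 20) + 2*3*(-4))² = (45/2 - 24)² = (-3/2)² = 9/4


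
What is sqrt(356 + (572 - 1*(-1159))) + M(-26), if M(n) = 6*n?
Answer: -156 + sqrt(2087) ≈ -110.32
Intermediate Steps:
sqrt(356 + (572 - 1*(-1159))) + M(-26) = sqrt(356 + (572 - 1*(-1159))) + 6*(-26) = sqrt(356 + (572 + 1159)) - 156 = sqrt(356 + 1731) - 156 = sqrt(2087) - 156 = -156 + sqrt(2087)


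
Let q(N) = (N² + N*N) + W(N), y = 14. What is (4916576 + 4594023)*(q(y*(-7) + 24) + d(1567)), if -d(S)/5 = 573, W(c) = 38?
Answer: 77273616875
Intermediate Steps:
d(S) = -2865 (d(S) = -5*573 = -2865)
q(N) = 38 + 2*N² (q(N) = (N² + N*N) + 38 = (N² + N²) + 38 = 2*N² + 38 = 38 + 2*N²)
(4916576 + 4594023)*(q(y*(-7) + 24) + d(1567)) = (4916576 + 4594023)*((38 + 2*(14*(-7) + 24)²) - 2865) = 9510599*((38 + 2*(-98 + 24)²) - 2865) = 9510599*((38 + 2*(-74)²) - 2865) = 9510599*((38 + 2*5476) - 2865) = 9510599*((38 + 10952) - 2865) = 9510599*(10990 - 2865) = 9510599*8125 = 77273616875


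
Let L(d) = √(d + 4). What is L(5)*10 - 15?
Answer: 15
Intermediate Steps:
L(d) = √(4 + d)
L(5)*10 - 15 = √(4 + 5)*10 - 15 = √9*10 - 15 = 3*10 - 15 = 30 - 15 = 15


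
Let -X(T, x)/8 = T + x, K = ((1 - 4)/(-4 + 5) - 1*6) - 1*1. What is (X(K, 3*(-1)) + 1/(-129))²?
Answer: 179962225/16641 ≈ 10814.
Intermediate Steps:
K = -10 (K = (-3/1 - 6) - 1 = (-3*1 - 6) - 1 = (-3 - 6) - 1 = -9 - 1 = -10)
X(T, x) = -8*T - 8*x (X(T, x) = -8*(T + x) = -8*T - 8*x)
(X(K, 3*(-1)) + 1/(-129))² = ((-8*(-10) - 24*(-1)) + 1/(-129))² = ((80 - 8*(-3)) - 1/129)² = ((80 + 24) - 1/129)² = (104 - 1/129)² = (13415/129)² = 179962225/16641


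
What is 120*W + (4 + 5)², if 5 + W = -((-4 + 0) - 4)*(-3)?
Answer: -3399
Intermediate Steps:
W = -29 (W = -5 - ((-4 + 0) - 4)*(-3) = -5 - (-4 - 4)*(-3) = -5 - 1*(-8)*(-3) = -5 + 8*(-3) = -5 - 24 = -29)
120*W + (4 + 5)² = 120*(-29) + (4 + 5)² = -3480 + 9² = -3480 + 81 = -3399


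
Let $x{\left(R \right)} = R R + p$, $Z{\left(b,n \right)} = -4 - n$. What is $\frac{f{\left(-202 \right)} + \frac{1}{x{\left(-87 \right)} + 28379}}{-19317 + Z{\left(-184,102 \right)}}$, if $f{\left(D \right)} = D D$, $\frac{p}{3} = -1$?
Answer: $- \frac{1466699781}{698159735} \approx -2.1008$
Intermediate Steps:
$p = -3$ ($p = 3 \left(-1\right) = -3$)
$x{\left(R \right)} = -3 + R^{2}$ ($x{\left(R \right)} = R R - 3 = R^{2} - 3 = -3 + R^{2}$)
$f{\left(D \right)} = D^{2}$
$\frac{f{\left(-202 \right)} + \frac{1}{x{\left(-87 \right)} + 28379}}{-19317 + Z{\left(-184,102 \right)}} = \frac{\left(-202\right)^{2} + \frac{1}{\left(-3 + \left(-87\right)^{2}\right) + 28379}}{-19317 - 106} = \frac{40804 + \frac{1}{\left(-3 + 7569\right) + 28379}}{-19317 - 106} = \frac{40804 + \frac{1}{7566 + 28379}}{-19317 - 106} = \frac{40804 + \frac{1}{35945}}{-19423} = \left(40804 + \frac{1}{35945}\right) \left(- \frac{1}{19423}\right) = \frac{1466699781}{35945} \left(- \frac{1}{19423}\right) = - \frac{1466699781}{698159735}$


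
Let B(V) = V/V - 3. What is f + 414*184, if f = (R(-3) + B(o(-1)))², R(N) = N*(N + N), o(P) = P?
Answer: 76432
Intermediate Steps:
R(N) = 2*N² (R(N) = N*(2*N) = 2*N²)
B(V) = -2 (B(V) = 1 - 3 = -2)
f = 256 (f = (2*(-3)² - 2)² = (2*9 - 2)² = (18 - 2)² = 16² = 256)
f + 414*184 = 256 + 414*184 = 256 + 76176 = 76432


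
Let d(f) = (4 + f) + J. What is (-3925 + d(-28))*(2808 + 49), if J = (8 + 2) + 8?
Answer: -11230867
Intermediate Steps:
J = 18 (J = 10 + 8 = 18)
d(f) = 22 + f (d(f) = (4 + f) + 18 = 22 + f)
(-3925 + d(-28))*(2808 + 49) = (-3925 + (22 - 28))*(2808 + 49) = (-3925 - 6)*2857 = -3931*2857 = -11230867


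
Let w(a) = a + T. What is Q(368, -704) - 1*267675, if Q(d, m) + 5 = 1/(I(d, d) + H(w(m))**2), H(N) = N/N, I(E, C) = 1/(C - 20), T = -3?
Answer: -93419972/349 ≈ -2.6768e+5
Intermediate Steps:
I(E, C) = 1/(-20 + C)
w(a) = -3 + a (w(a) = a - 3 = -3 + a)
H(N) = 1
Q(d, m) = -5 + 1/(1 + 1/(-20 + d)) (Q(d, m) = -5 + 1/(1/(-20 + d) + 1**2) = -5 + 1/(1/(-20 + d) + 1) = -5 + 1/(1 + 1/(-20 + d)))
Q(368, -704) - 1*267675 = (75 - 4*368)/(-19 + 368) - 1*267675 = (75 - 1472)/349 - 267675 = (1/349)*(-1397) - 267675 = -1397/349 - 267675 = -93419972/349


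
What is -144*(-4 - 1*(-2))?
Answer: 288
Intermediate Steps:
-144*(-4 - 1*(-2)) = -144*(-4 + 2) = -144*(-2) = 288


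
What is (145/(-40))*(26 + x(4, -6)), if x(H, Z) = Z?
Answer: -145/2 ≈ -72.500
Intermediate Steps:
(145/(-40))*(26 + x(4, -6)) = (145/(-40))*(26 - 6) = (145*(-1/40))*20 = -29/8*20 = -145/2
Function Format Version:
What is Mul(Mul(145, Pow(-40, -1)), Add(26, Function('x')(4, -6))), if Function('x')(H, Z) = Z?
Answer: Rational(-145, 2) ≈ -72.500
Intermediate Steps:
Mul(Mul(145, Pow(-40, -1)), Add(26, Function('x')(4, -6))) = Mul(Mul(145, Pow(-40, -1)), Add(26, -6)) = Mul(Mul(145, Rational(-1, 40)), 20) = Mul(Rational(-29, 8), 20) = Rational(-145, 2)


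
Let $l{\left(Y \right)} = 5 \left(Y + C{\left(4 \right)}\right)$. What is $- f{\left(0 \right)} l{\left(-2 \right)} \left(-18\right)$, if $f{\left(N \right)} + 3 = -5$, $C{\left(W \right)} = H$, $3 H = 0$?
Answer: $1440$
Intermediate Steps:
$H = 0$ ($H = \frac{1}{3} \cdot 0 = 0$)
$C{\left(W \right)} = 0$
$f{\left(N \right)} = -8$ ($f{\left(N \right)} = -3 - 5 = -8$)
$l{\left(Y \right)} = 5 Y$ ($l{\left(Y \right)} = 5 \left(Y + 0\right) = 5 Y$)
$- f{\left(0 \right)} l{\left(-2 \right)} \left(-18\right) = - - 8 \cdot 5 \left(-2\right) \left(-18\right) = - \left(-8\right) \left(-10\right) \left(-18\right) = - 80 \left(-18\right) = \left(-1\right) \left(-1440\right) = 1440$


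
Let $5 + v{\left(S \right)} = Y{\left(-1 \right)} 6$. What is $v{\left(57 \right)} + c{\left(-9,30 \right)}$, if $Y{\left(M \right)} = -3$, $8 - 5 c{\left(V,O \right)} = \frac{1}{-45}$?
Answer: $- \frac{4814}{225} \approx -21.396$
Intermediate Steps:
$c{\left(V,O \right)} = \frac{361}{225}$ ($c{\left(V,O \right)} = \frac{8}{5} - \frac{1}{5 \left(-45\right)} = \frac{8}{5} - - \frac{1}{225} = \frac{8}{5} + \frac{1}{225} = \frac{361}{225}$)
$v{\left(S \right)} = -23$ ($v{\left(S \right)} = -5 - 18 = -23$)
$v{\left(57 \right)} + c{\left(-9,30 \right)} = -23 + \frac{361}{225} = - \frac{4814}{225}$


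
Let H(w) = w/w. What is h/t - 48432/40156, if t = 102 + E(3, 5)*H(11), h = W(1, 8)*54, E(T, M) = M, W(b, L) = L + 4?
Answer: 5209716/1074173 ≈ 4.8500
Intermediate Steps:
W(b, L) = 4 + L
H(w) = 1
h = 648 (h = (4 + 8)*54 = 12*54 = 648)
t = 107 (t = 102 + 5*1 = 102 + 5 = 107)
h/t - 48432/40156 = 648/107 - 48432/40156 = 648*(1/107) - 48432*1/40156 = 648/107 - 12108/10039 = 5209716/1074173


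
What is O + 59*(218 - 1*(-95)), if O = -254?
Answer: 18213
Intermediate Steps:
O + 59*(218 - 1*(-95)) = -254 + 59*(218 - 1*(-95)) = -254 + 59*(218 + 95) = -254 + 59*313 = -254 + 18467 = 18213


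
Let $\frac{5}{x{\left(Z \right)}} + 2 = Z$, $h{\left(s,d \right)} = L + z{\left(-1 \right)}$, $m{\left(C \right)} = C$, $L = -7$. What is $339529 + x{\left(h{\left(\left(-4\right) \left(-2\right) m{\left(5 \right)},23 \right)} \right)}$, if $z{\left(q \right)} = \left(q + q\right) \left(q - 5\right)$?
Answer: $\frac{1018592}{3} \approx 3.3953 \cdot 10^{5}$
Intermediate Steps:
$z{\left(q \right)} = 2 q \left(-5 + q\right)$
$h{\left(s,d \right)} = 5$ ($h{\left(s,d \right)} = -7 + 2 \left(-1\right) \left(-5 - 1\right) = -7 + 2 \left(-1\right) \left(-6\right) = -7 + 12 = 5$)
$x{\left(Z \right)} = \frac{5}{-2 + Z}$
$339529 + x{\left(h{\left(\left(-4\right) \left(-2\right) m{\left(5 \right)},23 \right)} \right)} = 339529 + \frac{5}{-2 + 5} = 339529 + \frac{5}{3} = \frac{1018592}{3}$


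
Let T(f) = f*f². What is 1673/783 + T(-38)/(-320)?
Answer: 5437517/31320 ≈ 173.61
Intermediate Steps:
T(f) = f³
1673/783 + T(-38)/(-320) = 1673/783 + (-38)³/(-320) = 1673*(1/783) - 54872*(-1/320) = 1673/783 + 6859/40 = 5437517/31320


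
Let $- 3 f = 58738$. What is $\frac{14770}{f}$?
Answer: $- \frac{22155}{29369} \approx -0.75437$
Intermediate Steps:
$f = - \frac{58738}{3}$ ($f = \left(- \frac{1}{3}\right) 58738 = - \frac{58738}{3} \approx -19579.0$)
$\frac{14770}{f} = \frac{14770}{- \frac{58738}{3}} = 14770 \left(- \frac{3}{58738}\right) = - \frac{22155}{29369}$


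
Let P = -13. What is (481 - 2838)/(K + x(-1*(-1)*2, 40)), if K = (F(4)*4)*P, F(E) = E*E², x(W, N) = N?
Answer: 2357/3288 ≈ 0.71685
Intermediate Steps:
F(E) = E³
K = -3328 (K = (4³*4)*(-13) = (64*4)*(-13) = 256*(-13) = -3328)
(481 - 2838)/(K + x(-1*(-1)*2, 40)) = (481 - 2838)/(-3328 + 40) = -2357/(-3288) = -2357*(-1/3288) = 2357/3288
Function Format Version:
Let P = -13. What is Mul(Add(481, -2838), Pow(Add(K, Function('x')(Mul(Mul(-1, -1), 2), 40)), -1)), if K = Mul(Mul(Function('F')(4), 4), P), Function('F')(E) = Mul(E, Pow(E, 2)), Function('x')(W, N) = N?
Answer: Rational(2357, 3288) ≈ 0.71685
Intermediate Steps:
Function('F')(E) = Pow(E, 3)
K = -3328 (K = Mul(Mul(Pow(4, 3), 4), -13) = Mul(Mul(64, 4), -13) = Mul(256, -13) = -3328)
Mul(Add(481, -2838), Pow(Add(K, Function('x')(Mul(Mul(-1, -1), 2), 40)), -1)) = Mul(Add(481, -2838), Pow(Add(-3328, 40), -1)) = Mul(-2357, Pow(-3288, -1)) = Mul(-2357, Rational(-1, 3288)) = Rational(2357, 3288)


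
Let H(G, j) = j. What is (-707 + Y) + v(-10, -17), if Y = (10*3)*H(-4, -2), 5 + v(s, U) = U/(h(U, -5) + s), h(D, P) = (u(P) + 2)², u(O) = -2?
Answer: -7703/10 ≈ -770.30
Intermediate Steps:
h(D, P) = 0 (h(D, P) = (-2 + 2)² = 0² = 0)
v(s, U) = -5 + U/s (v(s, U) = -5 + U/(0 + s) = -5 + U/s)
Y = -60 (Y = (10*3)*(-2) = 30*(-2) = -60)
(-707 + Y) + v(-10, -17) = (-707 - 60) + (-5 - 17/(-10)) = -767 + (-5 - 17*(-⅒)) = -767 + (-5 + 17/10) = -767 - 33/10 = -7703/10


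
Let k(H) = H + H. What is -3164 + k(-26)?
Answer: -3216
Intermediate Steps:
k(H) = 2*H
-3164 + k(-26) = -3164 + 2*(-26) = -3164 - 52 = -3216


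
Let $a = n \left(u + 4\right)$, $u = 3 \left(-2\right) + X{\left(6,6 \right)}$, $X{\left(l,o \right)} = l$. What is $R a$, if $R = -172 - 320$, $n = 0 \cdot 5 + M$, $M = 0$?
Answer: $0$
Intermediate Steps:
$n = 0$ ($n = 0 \cdot 5 + 0 = 0 + 0 = 0$)
$u = 0$ ($u = 3 \left(-2\right) + 6 = -6 + 6 = 0$)
$a = 0$ ($a = 0 \left(0 + 4\right) = 0 \cdot 4 = 0$)
$R = -492$
$R a = \left(-492\right) 0 = 0$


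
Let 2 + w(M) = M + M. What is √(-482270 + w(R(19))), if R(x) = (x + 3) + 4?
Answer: 6*I*√13395 ≈ 694.42*I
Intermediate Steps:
R(x) = 7 + x (R(x) = (3 + x) + 4 = 7 + x)
w(M) = -2 + 2*M (w(M) = -2 + (M + M) = -2 + 2*M)
√(-482270 + w(R(19))) = √(-482270 + (-2 + 2*(7 + 19))) = √(-482270 + (-2 + 2*26)) = √(-482270 + (-2 + 52)) = √(-482270 + 50) = √(-482220) = 6*I*√13395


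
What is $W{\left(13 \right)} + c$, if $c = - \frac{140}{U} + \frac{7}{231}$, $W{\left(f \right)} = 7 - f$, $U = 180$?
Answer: $- \frac{668}{99} \approx -6.7475$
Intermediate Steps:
$c = - \frac{74}{99}$ ($c = - \frac{140}{180} + \frac{7}{231} = \left(-140\right) \frac{1}{180} + 7 \cdot \frac{1}{231} = - \frac{7}{9} + \frac{1}{33} = - \frac{74}{99} \approx -0.74747$)
$W{\left(13 \right)} + c = \left(7 - 13\right) - \frac{74}{99} = -6 - \frac{74}{99} = - \frac{668}{99}$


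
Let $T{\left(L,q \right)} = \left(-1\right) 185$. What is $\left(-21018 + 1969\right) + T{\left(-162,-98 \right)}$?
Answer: $-19234$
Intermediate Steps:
$T{\left(L,q \right)} = -185$
$\left(-21018 + 1969\right) + T{\left(-162,-98 \right)} = \left(-21018 + 1969\right) - 185 = -19049 - 185 = -19234$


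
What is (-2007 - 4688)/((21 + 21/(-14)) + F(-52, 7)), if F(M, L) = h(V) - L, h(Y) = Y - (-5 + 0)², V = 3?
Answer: 13390/19 ≈ 704.74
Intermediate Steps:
h(Y) = -25 + Y (h(Y) = Y - 1*(-5)² = Y - 1*25 = Y - 25 = -25 + Y)
F(M, L) = -22 - L (F(M, L) = (-25 + 3) - L = -22 - L)
(-2007 - 4688)/((21 + 21/(-14)) + F(-52, 7)) = (-2007 - 4688)/((21 + 21/(-14)) + (-22 - 1*7)) = -6695/((21 - 1/14*21) + (-22 - 7)) = -6695/((21 - 3/2) - 29) = -6695/(39/2 - 29) = -6695/(-19/2) = -6695*(-2/19) = 13390/19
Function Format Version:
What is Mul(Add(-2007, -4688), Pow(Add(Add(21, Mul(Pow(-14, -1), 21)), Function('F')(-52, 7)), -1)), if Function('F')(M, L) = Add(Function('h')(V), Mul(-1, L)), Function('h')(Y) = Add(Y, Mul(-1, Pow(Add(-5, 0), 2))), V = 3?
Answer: Rational(13390, 19) ≈ 704.74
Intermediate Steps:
Function('h')(Y) = Add(-25, Y) (Function('h')(Y) = Add(Y, Mul(-1, Pow(-5, 2))) = Add(Y, Mul(-1, 25)) = Add(Y, -25) = Add(-25, Y))
Function('F')(M, L) = Add(-22, Mul(-1, L)) (Function('F')(M, L) = Add(Add(-25, 3), Mul(-1, L)) = Add(-22, Mul(-1, L)))
Mul(Add(-2007, -4688), Pow(Add(Add(21, Mul(Pow(-14, -1), 21)), Function('F')(-52, 7)), -1)) = Mul(Add(-2007, -4688), Pow(Add(Add(21, Mul(Pow(-14, -1), 21)), Add(-22, Mul(-1, 7))), -1)) = Mul(-6695, Pow(Add(Add(21, Mul(Rational(-1, 14), 21)), Add(-22, -7)), -1)) = Mul(-6695, Pow(Add(Add(21, Rational(-3, 2)), -29), -1)) = Mul(-6695, Pow(Add(Rational(39, 2), -29), -1)) = Mul(-6695, Pow(Rational(-19, 2), -1)) = Mul(-6695, Rational(-2, 19)) = Rational(13390, 19)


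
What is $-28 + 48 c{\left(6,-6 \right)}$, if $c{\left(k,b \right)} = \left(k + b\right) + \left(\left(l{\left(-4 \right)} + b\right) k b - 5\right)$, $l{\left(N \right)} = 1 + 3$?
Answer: $3188$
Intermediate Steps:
$l{\left(N \right)} = 4$
$c{\left(k,b \right)} = -5 + b + k + b k \left(4 + b\right)$ ($c{\left(k,b \right)} = \left(k + b\right) + \left(\left(4 + b\right) k b - 5\right) = \left(b + k\right) + \left(k \left(4 + b\right) b - 5\right) = \left(b + k\right) + \left(b k \left(4 + b\right) - 5\right) = \left(b + k\right) + \left(-5 + b k \left(4 + b\right)\right) = -5 + b + k + b k \left(4 + b\right)$)
$-28 + 48 c{\left(6,-6 \right)} = -28 + 48 \left(-5 - 6 + 6 + 6 \left(-6\right)^{2} + 4 \left(-6\right) 6\right) = -28 + 48 \left(-5 - 6 + 6 + 6 \cdot 36 - 144\right) = -28 + 48 \left(-5 - 6 + 6 + 216 - 144\right) = -28 + 48 \cdot 67 = -28 + 3216 = 3188$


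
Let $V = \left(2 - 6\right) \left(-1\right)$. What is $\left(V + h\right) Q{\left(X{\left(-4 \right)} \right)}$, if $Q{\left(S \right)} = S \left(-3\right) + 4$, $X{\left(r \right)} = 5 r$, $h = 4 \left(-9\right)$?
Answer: $-2048$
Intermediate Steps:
$h = -36$
$Q{\left(S \right)} = 4 - 3 S$ ($Q{\left(S \right)} = - 3 S + 4 = 4 - 3 S$)
$V = 4$ ($V = \left(-4\right) \left(-1\right) = 4$)
$\left(V + h\right) Q{\left(X{\left(-4 \right)} \right)} = \left(4 - 36\right) \left(4 - 3 \cdot 5 \left(-4\right)\right) = - 32 \left(4 - -60\right) = - 32 \left(4 + 60\right) = \left(-32\right) 64 = -2048$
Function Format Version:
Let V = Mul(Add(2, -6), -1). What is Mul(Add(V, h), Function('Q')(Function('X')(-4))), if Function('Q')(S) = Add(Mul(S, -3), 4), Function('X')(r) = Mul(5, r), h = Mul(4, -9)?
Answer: -2048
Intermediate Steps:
h = -36
Function('Q')(S) = Add(4, Mul(-3, S)) (Function('Q')(S) = Add(Mul(-3, S), 4) = Add(4, Mul(-3, S)))
V = 4 (V = Mul(-4, -1) = 4)
Mul(Add(V, h), Function('Q')(Function('X')(-4))) = Mul(Add(4, -36), Add(4, Mul(-3, Mul(5, -4)))) = Mul(-32, Add(4, Mul(-3, -20))) = Mul(-32, Add(4, 60)) = Mul(-32, 64) = -2048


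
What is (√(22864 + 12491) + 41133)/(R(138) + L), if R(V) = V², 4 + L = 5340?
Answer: 41133/24380 + √35355/24380 ≈ 1.6949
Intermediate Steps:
L = 5336 (L = -4 + 5340 = 5336)
(√(22864 + 12491) + 41133)/(R(138) + L) = (√(22864 + 12491) + 41133)/(138² + 5336) = (√35355 + 41133)/(19044 + 5336) = (41133 + √35355)/24380 = (41133 + √35355)*(1/24380) = 41133/24380 + √35355/24380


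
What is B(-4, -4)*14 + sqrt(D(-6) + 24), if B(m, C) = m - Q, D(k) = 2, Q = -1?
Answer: -42 + sqrt(26) ≈ -36.901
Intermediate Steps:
B(m, C) = 1 + m (B(m, C) = m - 1*(-1) = m + 1 = 1 + m)
B(-4, -4)*14 + sqrt(D(-6) + 24) = (1 - 4)*14 + sqrt(2 + 24) = -3*14 + sqrt(26) = -42 + sqrt(26)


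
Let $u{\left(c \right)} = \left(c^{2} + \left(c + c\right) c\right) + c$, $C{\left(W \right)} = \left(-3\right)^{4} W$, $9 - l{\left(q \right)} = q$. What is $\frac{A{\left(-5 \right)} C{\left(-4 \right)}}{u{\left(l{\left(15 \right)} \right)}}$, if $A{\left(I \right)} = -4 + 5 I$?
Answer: $\frac{1566}{17} \approx 92.118$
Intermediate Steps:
$l{\left(q \right)} = 9 - q$
$C{\left(W \right)} = 81 W$
$u{\left(c \right)} = c + 3 c^{2}$ ($u{\left(c \right)} = \left(c^{2} + 2 c c\right) + c = \left(c^{2} + 2 c^{2}\right) + c = 3 c^{2} + c = c + 3 c^{2}$)
$\frac{A{\left(-5 \right)} C{\left(-4 \right)}}{u{\left(l{\left(15 \right)} \right)}} = \frac{\left(-4 + 5 \left(-5\right)\right) 81 \left(-4\right)}{\left(9 - 15\right) \left(1 + 3 \left(9 - 15\right)\right)} = \frac{\left(-4 - 25\right) \left(-324\right)}{\left(9 - 15\right) \left(1 + 3 \left(9 - 15\right)\right)} = \frac{\left(-29\right) \left(-324\right)}{\left(-6\right) \left(1 + 3 \left(-6\right)\right)} = \frac{9396}{\left(-6\right) \left(1 - 18\right)} = \frac{9396}{\left(-6\right) \left(-17\right)} = \frac{9396}{102} = 9396 \cdot \frac{1}{102} = \frac{1566}{17}$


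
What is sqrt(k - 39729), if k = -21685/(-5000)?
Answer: 11*I*sqrt(3283030)/100 ≈ 199.31*I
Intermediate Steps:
k = 4337/1000 (k = -21685*(-1/5000) = 4337/1000 ≈ 4.3370)
sqrt(k - 39729) = sqrt(4337/1000 - 39729) = sqrt(-39724663/1000) = 11*I*sqrt(3283030)/100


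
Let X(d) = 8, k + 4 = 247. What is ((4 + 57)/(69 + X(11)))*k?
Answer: 14823/77 ≈ 192.51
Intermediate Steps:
k = 243 (k = -4 + 247 = 243)
((4 + 57)/(69 + X(11)))*k = ((4 + 57)/(69 + 8))*243 = (61/77)*243 = 14823/77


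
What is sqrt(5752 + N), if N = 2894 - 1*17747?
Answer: I*sqrt(9101) ≈ 95.399*I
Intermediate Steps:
N = -14853 (N = 2894 - 17747 = -14853)
sqrt(5752 + N) = sqrt(5752 - 14853) = sqrt(-9101) = I*sqrt(9101)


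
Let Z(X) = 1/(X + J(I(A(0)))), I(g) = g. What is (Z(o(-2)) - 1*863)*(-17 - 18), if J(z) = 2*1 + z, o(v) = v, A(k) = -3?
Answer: 90650/3 ≈ 30217.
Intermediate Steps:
J(z) = 2 + z
Z(X) = 1/(-1 + X) (Z(X) = 1/(X + (2 - 3)) = 1/(X - 1) = 1/(-1 + X))
(Z(o(-2)) - 1*863)*(-17 - 18) = (1/(-1 - 2) - 1*863)*(-17 - 18) = (1/(-3) - 863)*(-35) = (-⅓ - 863)*(-35) = -2590/3*(-35) = 90650/3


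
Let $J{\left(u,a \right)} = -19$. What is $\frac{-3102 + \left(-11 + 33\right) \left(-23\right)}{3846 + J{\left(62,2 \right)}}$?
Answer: $- \frac{3608}{3827} \approx -0.94277$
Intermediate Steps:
$\frac{-3102 + \left(-11 + 33\right) \left(-23\right)}{3846 + J{\left(62,2 \right)}} = \frac{-3102 + \left(-11 + 33\right) \left(-23\right)}{3846 - 19} = \frac{-3102 + 22 \left(-23\right)}{3827} = \left(-3102 - 506\right) \frac{1}{3827} = \left(-3608\right) \frac{1}{3827} = - \frac{3608}{3827}$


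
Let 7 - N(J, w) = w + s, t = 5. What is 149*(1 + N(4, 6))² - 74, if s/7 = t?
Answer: 162187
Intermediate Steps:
s = 35 (s = 7*5 = 35)
N(J, w) = -28 - w (N(J, w) = 7 - (w + 35) = 7 - (35 + w) = 7 + (-35 - w) = -28 - w)
149*(1 + N(4, 6))² - 74 = 149*(1 + (-28 - 1*6))² - 74 = 149*(1 + (-28 - 6))² - 74 = 149*(1 - 34)² - 74 = 149*(-33)² - 74 = 149*1089 - 74 = 162261 - 74 = 162187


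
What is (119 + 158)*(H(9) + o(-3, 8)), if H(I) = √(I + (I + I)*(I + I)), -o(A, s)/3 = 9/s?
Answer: -7479/8 + 831*√37 ≈ 4119.9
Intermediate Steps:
o(A, s) = -27/s
H(I) = √(I + 4*I²) (H(I) = √(I + (2*I)*(2*I)) = √(I + 4*I²))
(119 + 158)*(H(9) + o(-3, 8)) = (119 + 158)*(√(9*(1 + 4*9)) - 27/8) = 277*(√(9*(1 + 36)) - 27*⅛) = 277*(√(9*37) - 27/8) = 277*(√333 - 27/8) = 277*(3*√37 - 27/8) = 277*(-27/8 + 3*√37) = -7479/8 + 831*√37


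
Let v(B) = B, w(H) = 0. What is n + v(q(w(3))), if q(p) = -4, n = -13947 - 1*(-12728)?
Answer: -1223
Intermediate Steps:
n = -1219 (n = -13947 + 12728 = -1219)
n + v(q(w(3))) = -1219 - 4 = -1223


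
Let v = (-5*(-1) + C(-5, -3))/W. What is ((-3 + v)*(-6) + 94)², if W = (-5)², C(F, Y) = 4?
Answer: 7540516/625 ≈ 12065.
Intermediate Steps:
W = 25
v = 9/25 (v = (-5*(-1) + 4)/25 = (5 + 4)*(1/25) = 9*(1/25) = 9/25 ≈ 0.36000)
((-3 + v)*(-6) + 94)² = ((-3 + 9/25)*(-6) + 94)² = (-66/25*(-6) + 94)² = (396/25 + 94)² = (2746/25)² = 7540516/625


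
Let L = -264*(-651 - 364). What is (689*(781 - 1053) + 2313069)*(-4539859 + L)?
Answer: -9080609100239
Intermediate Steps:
L = 267960 (L = -264*(-1015) = 267960)
(689*(781 - 1053) + 2313069)*(-4539859 + L) = (689*(781 - 1053) + 2313069)*(-4539859 + 267960) = (689*(-272) + 2313069)*(-4271899) = (-187408 + 2313069)*(-4271899) = 2125661*(-4271899) = -9080609100239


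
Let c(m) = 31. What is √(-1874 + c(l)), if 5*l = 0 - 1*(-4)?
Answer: I*√1843 ≈ 42.93*I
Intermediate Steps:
l = ⅘ (l = (0 - 1*(-4))/5 = (0 + 4)/5 = (⅕)*4 = ⅘ ≈ 0.80000)
√(-1874 + c(l)) = √(-1874 + 31) = √(-1843) = I*√1843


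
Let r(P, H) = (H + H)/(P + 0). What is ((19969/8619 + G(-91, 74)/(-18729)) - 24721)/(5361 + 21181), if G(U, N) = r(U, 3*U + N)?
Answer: -4655256279644/4998640514049 ≈ -0.93130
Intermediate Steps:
r(P, H) = 2*H/P (r(P, H) = (2*H)/P = 2*H/P)
G(U, N) = 2*(N + 3*U)/U (G(U, N) = 2*(3*U + N)/U = 2*(N + 3*U)/U)
((19969/8619 + G(-91, 74)/(-18729)) - 24721)/(5361 + 21181) = ((19969/8619 + (6 + 2*74/(-91))/(-18729)) - 24721)/(5361 + 21181) = ((19969*(1/8619) + (6 + 2*74*(-1/91))*(-1/18729)) - 24721)/26542 = ((19969/8619 + (6 - 148/91)*(-1/18729)) - 24721)*(1/26542) = ((19969/8619 + (398/91)*(-1/18729)) - 24721)*(1/26542) = ((19969/8619 - 398/1704339) - 24721)*(1/26542) = (872577311/376658919 - 24721)*(1/26542) = -9310512559288/376658919*1/26542 = -4655256279644/4998640514049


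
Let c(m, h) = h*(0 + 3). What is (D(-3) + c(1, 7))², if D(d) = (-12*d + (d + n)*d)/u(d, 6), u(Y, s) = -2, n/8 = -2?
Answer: 2601/4 ≈ 650.25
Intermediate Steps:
n = -16 (n = 8*(-2) = -16)
c(m, h) = 3*h (c(m, h) = h*3 = 3*h)
D(d) = 6*d - d*(-16 + d)/2 (D(d) = (-12*d + (d - 16)*d)/(-2) = (-12*d + (-16 + d)*d)*(-½) = (-12*d + d*(-16 + d))*(-½) = 6*d - d*(-16 + d)/2)
(D(-3) + c(1, 7))² = ((½)*(-3)*(28 - 1*(-3)) + 3*7)² = ((½)*(-3)*(28 + 3) + 21)² = ((½)*(-3)*31 + 21)² = (-93/2 + 21)² = (-51/2)² = 2601/4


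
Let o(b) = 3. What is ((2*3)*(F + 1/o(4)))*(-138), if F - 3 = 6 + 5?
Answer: -11868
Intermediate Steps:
F = 14 (F = 3 + (6 + 5) = 3 + 11 = 14)
((2*3)*(F + 1/o(4)))*(-138) = ((2*3)*(14 + 1/3))*(-138) = (6*(14 + ⅓))*(-138) = (6*(43/3))*(-138) = 86*(-138) = -11868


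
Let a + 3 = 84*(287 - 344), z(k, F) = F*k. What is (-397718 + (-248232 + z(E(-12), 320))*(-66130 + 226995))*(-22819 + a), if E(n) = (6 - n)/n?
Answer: 1104661013840780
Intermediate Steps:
E(n) = (6 - n)/n
a = -4791 (a = -3 + 84*(287 - 344) = -3 + 84*(-57) = -3 - 4788 = -4791)
(-397718 + (-248232 + z(E(-12), 320))*(-66130 + 226995))*(-22819 + a) = (-397718 + (-248232 + 320*((6 - 1*(-12))/(-12)))*(-66130 + 226995))*(-22819 - 4791) = (-397718 + (-248232 + 320*(-(6 + 12)/12))*160865)*(-27610) = (-397718 + (-248232 + 320*(-1/12*18))*160865)*(-27610) = (-397718 + (-248232 + 320*(-3/2))*160865)*(-27610) = (-397718 + (-248232 - 480)*160865)*(-27610) = (-397718 - 248712*160865)*(-27610) = (-397718 - 40009055880)*(-27610) = -40009453598*(-27610) = 1104661013840780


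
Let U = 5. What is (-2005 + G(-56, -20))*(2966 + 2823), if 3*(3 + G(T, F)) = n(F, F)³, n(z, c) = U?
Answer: -34149311/3 ≈ -1.1383e+7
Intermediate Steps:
n(z, c) = 5
G(T, F) = 116/3 (G(T, F) = -3 + (⅓)*5³ = -3 + (⅓)*125 = -3 + 125/3 = 116/3)
(-2005 + G(-56, -20))*(2966 + 2823) = (-2005 + 116/3)*(2966 + 2823) = -5899/3*5789 = -34149311/3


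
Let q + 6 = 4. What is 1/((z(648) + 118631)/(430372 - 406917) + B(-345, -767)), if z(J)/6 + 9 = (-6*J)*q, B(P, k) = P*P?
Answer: 23455/2791896608 ≈ 8.4011e-6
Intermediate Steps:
B(P, k) = P**2
q = -2 (q = -6 + 4 = -2)
z(J) = -54 + 72*J (z(J) = -54 + 6*(-6*J*(-2)) = -54 + 6*(12*J) = -54 + 72*J)
1/((z(648) + 118631)/(430372 - 406917) + B(-345, -767)) = 1/(((-54 + 72*648) + 118631)/(430372 - 406917) + (-345)**2) = 1/(((-54 + 46656) + 118631)/23455 + 119025) = 1/((46602 + 118631)*(1/23455) + 119025) = 1/(165233*(1/23455) + 119025) = 1/(165233/23455 + 119025) = 1/(2791896608/23455) = 23455/2791896608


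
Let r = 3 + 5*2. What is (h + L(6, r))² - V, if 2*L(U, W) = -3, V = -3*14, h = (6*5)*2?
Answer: 13857/4 ≈ 3464.3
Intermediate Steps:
h = 60 (h = 30*2 = 60)
V = -42
r = 13 (r = 3 + 10 = 13)
L(U, W) = -3/2 (L(U, W) = (½)*(-3) = -3/2)
(h + L(6, r))² - V = (60 - 3/2)² - 1*(-42) = (117/2)² + 42 = 13689/4 + 42 = 13857/4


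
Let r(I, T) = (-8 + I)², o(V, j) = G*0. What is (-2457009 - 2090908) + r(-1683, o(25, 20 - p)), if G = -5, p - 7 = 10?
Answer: -1688436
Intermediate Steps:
p = 17 (p = 7 + 10 = 17)
o(V, j) = 0 (o(V, j) = -5*0 = 0)
(-2457009 - 2090908) + r(-1683, o(25, 20 - p)) = (-2457009 - 2090908) + (-8 - 1683)² = -4547917 + (-1691)² = -4547917 + 2859481 = -1688436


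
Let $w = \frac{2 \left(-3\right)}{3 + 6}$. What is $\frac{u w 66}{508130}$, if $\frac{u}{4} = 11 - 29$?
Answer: $\frac{1584}{254065} \approx 0.0062346$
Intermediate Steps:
$u = -72$ ($u = 4 \left(11 - 29\right) = 4 \left(-18\right) = -72$)
$w = - \frac{2}{3}$ ($w = - \frac{6}{9} = \left(-6\right) \frac{1}{9} = - \frac{2}{3} \approx -0.66667$)
$\frac{u w 66}{508130} = \frac{\left(-72\right) \left(- \frac{2}{3}\right) 66}{508130} = 48 \cdot 66 \cdot \frac{1}{508130} = 3168 \cdot \frac{1}{508130} = \frac{1584}{254065}$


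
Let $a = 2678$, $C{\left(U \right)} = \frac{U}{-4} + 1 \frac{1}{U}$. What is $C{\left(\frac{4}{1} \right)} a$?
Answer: $- \frac{4017}{2} \approx -2008.5$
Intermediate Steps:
$C{\left(U \right)} = \frac{1}{U} - \frac{U}{4}$ ($C{\left(U \right)} = U \left(- \frac{1}{4}\right) + \frac{1}{U} = - \frac{U}{4} + \frac{1}{U} = \frac{1}{U} - \frac{U}{4}$)
$C{\left(\frac{4}{1} \right)} a = \left(\frac{1}{4 \cdot 1^{-1}} - \frac{4 \cdot 1^{-1}}{4}\right) 2678 = \left(\frac{1}{4 \cdot 1} - \frac{4 \cdot 1}{4}\right) 2678 = \left(\frac{1}{4} - 1\right) 2678 = \left(- \frac{3}{4}\right) 2678 = - \frac{4017}{2}$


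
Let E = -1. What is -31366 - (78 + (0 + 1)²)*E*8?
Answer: -30734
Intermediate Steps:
-31366 - (78 + (0 + 1)²)*E*8 = -31366 - (78 + (0 + 1)²)*(-1*8) = -31366 - (78 + 1²)*(-8) = -31366 - (78 + 1)*(-8) = -31366 - 79*(-8) = -31366 - 1*(-632) = -31366 + 632 = -30734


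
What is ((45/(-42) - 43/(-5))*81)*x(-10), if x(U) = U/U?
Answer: 42687/70 ≈ 609.81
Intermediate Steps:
x(U) = 1
((45/(-42) - 43/(-5))*81)*x(-10) = ((45/(-42) - 43/(-5))*81)*1 = ((45*(-1/42) - 43*(-⅕))*81)*1 = ((-15/14 + 43/5)*81)*1 = ((527/70)*81)*1 = (42687/70)*1 = 42687/70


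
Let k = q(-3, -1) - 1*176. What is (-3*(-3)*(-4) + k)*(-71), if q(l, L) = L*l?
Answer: 14839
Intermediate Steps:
k = -173 (k = -1*(-3) - 1*176 = 3 - 176 = -173)
(-3*(-3)*(-4) + k)*(-71) = (-3*(-3)*(-4) - 173)*(-71) = (9*(-4) - 173)*(-71) = (-36 - 173)*(-71) = -209*(-71) = 14839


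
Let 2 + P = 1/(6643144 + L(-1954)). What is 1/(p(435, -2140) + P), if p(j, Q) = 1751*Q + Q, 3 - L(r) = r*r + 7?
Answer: -2825024/10591811632767 ≈ -2.6672e-7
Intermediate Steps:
L(r) = -4 - r² (L(r) = 3 - (r*r + 7) = 3 - (r² + 7) = 3 - (7 + r²) = 3 + (-7 - r²) = -4 - r²)
p(j, Q) = 1752*Q
P = -5650047/2825024 (P = -2 + 1/(6643144 + (-4 - 1*(-1954)²)) = -2 + 1/(6643144 + (-4 - 1*3818116)) = -2 + 1/(6643144 + (-4 - 3818116)) = -2 + 1/(6643144 - 3818120) = -2 + 1/2825024 = -5650047/2825024 ≈ -2.0000)
1/(p(435, -2140) + P) = 1/(1752*(-2140) - 5650047/2825024) = 1/(-3749280 - 5650047/2825024) = 1/(-10591811632767/2825024) = -2825024/10591811632767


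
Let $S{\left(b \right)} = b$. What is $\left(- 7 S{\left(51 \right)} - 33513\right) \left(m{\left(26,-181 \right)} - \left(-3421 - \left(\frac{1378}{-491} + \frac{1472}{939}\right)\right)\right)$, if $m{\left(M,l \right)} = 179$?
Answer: $- \frac{18732426820900}{153683} \approx -1.2189 \cdot 10^{8}$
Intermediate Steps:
$\left(- 7 S{\left(51 \right)} - 33513\right) \left(m{\left(26,-181 \right)} - \left(-3421 - \left(\frac{1378}{-491} + \frac{1472}{939}\right)\right)\right) = \left(\left(-7\right) 51 - 33513\right) \left(179 - \left(-3421 - \left(\frac{1378}{-491} + \frac{1472}{939}\right)\right)\right) = \left(-357 - 33513\right) \left(179 - \left(-3421 - \left(1378 \left(- \frac{1}{491}\right) + 1472 \cdot \frac{1}{939}\right)\right)\right) = - 33870 \left(179 - \left(-3421 - \left(- \frac{1378}{491} + \frac{1472}{939}\right)\right)\right) = - 33870 \left(179 + \left(\left(14032 + 1 \left(- \frac{571190}{461049}\right)\right) - 10611\right)\right) = - 33870 \left(179 + \left(\left(14032 - \frac{571190}{461049}\right) - 10611\right)\right) = - 33870 \left(179 + \left(\frac{6468868378}{461049} - 10611\right)\right) = - 33870 \left(179 + \frac{1576677439}{461049}\right) = \left(-33870\right) \frac{1659205210}{461049} = - \frac{18732426820900}{153683}$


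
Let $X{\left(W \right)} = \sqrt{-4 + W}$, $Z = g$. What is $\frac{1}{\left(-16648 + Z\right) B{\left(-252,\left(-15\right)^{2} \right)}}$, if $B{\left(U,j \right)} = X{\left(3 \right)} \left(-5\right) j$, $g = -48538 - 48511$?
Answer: $- \frac{i}{127909125} \approx - 7.818 \cdot 10^{-9} i$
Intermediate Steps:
$g = -97049$ ($g = -48538 - 48511 = -97049$)
$Z = -97049$
$B{\left(U,j \right)} = - 5 i j$ ($B{\left(U,j \right)} = \sqrt{-4 + 3} \left(-5\right) j = \sqrt{-1} \left(-5\right) j = i \left(-5\right) j = - 5 i j$)
$\frac{1}{\left(-16648 + Z\right) B{\left(-252,\left(-15\right)^{2} \right)}} = \frac{1}{\left(-16648 - 97049\right) \left(- 5 i \left(-15\right)^{2}\right)} = \frac{1}{\left(-113697\right) \left(\left(-5\right) i 225\right)} = - \frac{1}{113697 \left(- 1125 i\right)} = - \frac{\frac{1}{1125} i}{113697} = - \frac{i}{127909125}$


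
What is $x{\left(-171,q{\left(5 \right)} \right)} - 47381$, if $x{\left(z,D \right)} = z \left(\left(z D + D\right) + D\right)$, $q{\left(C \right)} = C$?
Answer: $97114$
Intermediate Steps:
$x{\left(z,D \right)} = z \left(2 D + D z\right)$ ($x{\left(z,D \right)} = z \left(\left(D z + D\right) + D\right) = z \left(\left(D + D z\right) + D\right) = z \left(2 D + D z\right)$)
$x{\left(-171,q{\left(5 \right)} \right)} - 47381 = 5 \left(-171\right) \left(2 - 171\right) - 47381 = 5 \left(-171\right) \left(-169\right) - 47381 = 144495 - 47381 = 97114$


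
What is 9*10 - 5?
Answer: 85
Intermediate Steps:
9*10 - 5 = 90 - 5 = 85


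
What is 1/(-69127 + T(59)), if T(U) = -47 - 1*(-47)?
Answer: -1/69127 ≈ -1.4466e-5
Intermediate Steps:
T(U) = 0 (T(U) = -47 + 47 = 0)
1/(-69127 + T(59)) = 1/(-69127 + 0) = 1/(-69127) = -1/69127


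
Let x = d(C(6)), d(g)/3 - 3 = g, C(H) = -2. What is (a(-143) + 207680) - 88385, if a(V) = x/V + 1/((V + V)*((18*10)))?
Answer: 6141305519/51480 ≈ 1.1930e+5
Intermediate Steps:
d(g) = 9 + 3*g
x = 3 (x = 9 + 3*(-2) = 9 - 6 = 3)
a(V) = 1081/(360*V) (a(V) = 3/V + 1/((V + V)*((18*10))) = 3/V + 1/((2*V)*180) = 3/V + (1/(2*V))*(1/180) = 3/V + 1/(360*V) = 1081/(360*V))
(a(-143) + 207680) - 88385 = ((1081/360)/(-143) + 207680) - 88385 = ((1081/360)*(-1/143) + 207680) - 88385 = (-1081/51480 + 207680) - 88385 = 10691365319/51480 - 88385 = 6141305519/51480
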